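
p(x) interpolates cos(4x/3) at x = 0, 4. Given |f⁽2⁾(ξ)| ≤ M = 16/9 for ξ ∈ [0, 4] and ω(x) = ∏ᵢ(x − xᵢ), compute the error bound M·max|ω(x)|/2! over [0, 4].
32/9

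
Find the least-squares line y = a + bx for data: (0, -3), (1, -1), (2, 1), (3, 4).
a = -16/5, b = 23/10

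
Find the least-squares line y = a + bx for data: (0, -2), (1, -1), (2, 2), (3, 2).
a = -2, b = 3/2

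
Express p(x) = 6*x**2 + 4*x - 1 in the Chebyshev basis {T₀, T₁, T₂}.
(2)T₀ + (4)T₁ + (3)T₂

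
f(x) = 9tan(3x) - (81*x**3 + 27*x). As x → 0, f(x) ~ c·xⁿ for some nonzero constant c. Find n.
5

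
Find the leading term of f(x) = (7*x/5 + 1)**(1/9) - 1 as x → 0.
7*x/45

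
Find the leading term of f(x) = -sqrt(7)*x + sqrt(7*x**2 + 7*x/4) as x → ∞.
sqrt(7)/8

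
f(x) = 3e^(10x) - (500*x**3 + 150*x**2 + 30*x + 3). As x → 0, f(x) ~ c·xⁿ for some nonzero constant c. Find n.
4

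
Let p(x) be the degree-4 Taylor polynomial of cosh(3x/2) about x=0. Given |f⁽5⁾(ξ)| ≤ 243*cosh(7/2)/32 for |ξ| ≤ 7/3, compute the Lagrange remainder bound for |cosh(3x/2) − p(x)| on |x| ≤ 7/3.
16807*cosh(7/2)/3840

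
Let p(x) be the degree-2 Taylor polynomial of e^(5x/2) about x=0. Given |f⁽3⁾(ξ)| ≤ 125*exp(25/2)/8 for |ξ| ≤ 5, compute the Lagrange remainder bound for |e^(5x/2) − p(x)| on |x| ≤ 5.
15625*exp(25/2)/48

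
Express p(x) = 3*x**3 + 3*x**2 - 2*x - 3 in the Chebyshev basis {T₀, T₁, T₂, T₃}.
(-3/2)T₀ + (1/4)T₁ + (3/2)T₂ + (3/4)T₃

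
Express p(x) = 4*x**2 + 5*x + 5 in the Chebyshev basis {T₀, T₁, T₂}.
(7)T₀ + (5)T₁ + (2)T₂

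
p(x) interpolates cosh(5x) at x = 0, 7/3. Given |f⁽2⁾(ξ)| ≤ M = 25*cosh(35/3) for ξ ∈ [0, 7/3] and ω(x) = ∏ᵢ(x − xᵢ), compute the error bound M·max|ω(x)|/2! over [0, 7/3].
1225*cosh(35/3)/72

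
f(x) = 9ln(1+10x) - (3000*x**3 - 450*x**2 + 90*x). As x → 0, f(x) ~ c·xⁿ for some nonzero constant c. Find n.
4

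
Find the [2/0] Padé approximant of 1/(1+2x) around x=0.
4*x**2 - 2*x + 1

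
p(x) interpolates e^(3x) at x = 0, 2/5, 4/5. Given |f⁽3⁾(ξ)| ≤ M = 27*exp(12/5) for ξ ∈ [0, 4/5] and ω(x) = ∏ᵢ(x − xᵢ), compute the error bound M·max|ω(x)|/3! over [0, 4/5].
8*sqrt(3)*exp(12/5)/125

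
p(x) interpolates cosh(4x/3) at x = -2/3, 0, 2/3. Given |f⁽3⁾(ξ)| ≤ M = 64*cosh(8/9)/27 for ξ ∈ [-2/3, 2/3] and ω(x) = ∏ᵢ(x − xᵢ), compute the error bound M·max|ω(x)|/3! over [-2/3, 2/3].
512*sqrt(3)*cosh(8/9)/19683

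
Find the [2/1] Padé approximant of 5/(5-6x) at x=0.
1/(1 - 6*x/5)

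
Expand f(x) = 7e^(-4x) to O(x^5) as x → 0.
7 - 28*x + 56*x**2 - 224*x**3/3 + 224*x**4/3 + O(x**5)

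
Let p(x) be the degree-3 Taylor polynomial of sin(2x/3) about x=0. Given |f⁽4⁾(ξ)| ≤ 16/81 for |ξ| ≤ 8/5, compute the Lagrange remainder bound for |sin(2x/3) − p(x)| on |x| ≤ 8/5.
8192/151875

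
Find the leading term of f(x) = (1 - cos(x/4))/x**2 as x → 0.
1/32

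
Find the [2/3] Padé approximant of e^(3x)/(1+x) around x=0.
(3*x**2/4 + 6*x/5 + 1)/(3*x**3/10 - 3*x**2/20 - 4*x/5 + 1)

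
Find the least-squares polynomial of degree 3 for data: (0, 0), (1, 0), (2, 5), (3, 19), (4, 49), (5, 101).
-11/126 + (251/756)x + (-235/252)x² + (53/54)x³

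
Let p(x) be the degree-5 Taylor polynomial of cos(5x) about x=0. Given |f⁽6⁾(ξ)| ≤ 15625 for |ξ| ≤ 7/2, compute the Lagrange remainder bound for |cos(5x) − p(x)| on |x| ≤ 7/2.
367653125/9216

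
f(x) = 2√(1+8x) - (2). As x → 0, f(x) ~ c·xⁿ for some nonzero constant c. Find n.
1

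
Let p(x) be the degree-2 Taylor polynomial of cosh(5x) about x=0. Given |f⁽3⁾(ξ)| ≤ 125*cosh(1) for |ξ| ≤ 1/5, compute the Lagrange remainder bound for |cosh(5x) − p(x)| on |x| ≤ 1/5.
cosh(1)/6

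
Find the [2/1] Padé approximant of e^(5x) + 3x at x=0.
(-5*x**2/6 + 19*x/3 + 1)/(1 - 5*x/3)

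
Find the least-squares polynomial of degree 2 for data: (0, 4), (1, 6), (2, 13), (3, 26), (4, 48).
153/35 + (-82/35)x + (23/7)x²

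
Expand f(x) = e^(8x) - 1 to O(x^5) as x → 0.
8*x + 32*x**2 + 256*x**3/3 + 512*x**4/3 + O(x**5)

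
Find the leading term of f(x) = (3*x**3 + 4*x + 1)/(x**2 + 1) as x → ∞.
3*x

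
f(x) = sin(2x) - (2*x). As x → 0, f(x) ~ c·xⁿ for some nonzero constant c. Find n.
3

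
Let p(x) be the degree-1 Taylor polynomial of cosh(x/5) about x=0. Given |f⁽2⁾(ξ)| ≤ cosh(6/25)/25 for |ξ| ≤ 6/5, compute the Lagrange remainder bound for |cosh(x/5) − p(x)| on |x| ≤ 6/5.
18*cosh(6/25)/625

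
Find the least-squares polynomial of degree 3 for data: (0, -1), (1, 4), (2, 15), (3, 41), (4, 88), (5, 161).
-107/126 + (2147/756)x + (113/252)x² + (59/54)x³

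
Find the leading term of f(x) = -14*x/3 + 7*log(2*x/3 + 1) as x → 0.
-14*x**2/9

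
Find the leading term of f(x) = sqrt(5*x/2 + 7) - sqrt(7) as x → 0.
5*sqrt(7)*x/28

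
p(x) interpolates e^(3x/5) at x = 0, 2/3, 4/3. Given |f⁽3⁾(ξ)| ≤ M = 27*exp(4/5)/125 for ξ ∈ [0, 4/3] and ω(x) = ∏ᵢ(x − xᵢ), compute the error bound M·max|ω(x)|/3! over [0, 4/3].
8*sqrt(3)*exp(4/5)/3375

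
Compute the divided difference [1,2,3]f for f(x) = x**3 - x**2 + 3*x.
5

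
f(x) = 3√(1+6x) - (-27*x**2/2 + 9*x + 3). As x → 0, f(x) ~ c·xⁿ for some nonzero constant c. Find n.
3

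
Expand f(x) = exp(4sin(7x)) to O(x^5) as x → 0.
1 + 28*x + 392*x**2 + 3430*x**3 + 19208*x**4 + O(x**5)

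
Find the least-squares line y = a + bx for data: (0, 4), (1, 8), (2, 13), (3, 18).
a = 37/10, b = 47/10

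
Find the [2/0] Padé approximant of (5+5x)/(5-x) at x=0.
6*x**2/25 + 6*x/5 + 1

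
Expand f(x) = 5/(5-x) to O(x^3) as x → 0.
1 + x/5 + x**2/25 + O(x**3)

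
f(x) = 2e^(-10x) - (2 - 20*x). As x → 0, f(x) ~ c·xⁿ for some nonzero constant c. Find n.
2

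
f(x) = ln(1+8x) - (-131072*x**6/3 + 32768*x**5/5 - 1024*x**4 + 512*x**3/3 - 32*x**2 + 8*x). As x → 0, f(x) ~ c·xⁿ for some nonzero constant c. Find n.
7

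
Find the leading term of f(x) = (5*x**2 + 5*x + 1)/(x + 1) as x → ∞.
5*x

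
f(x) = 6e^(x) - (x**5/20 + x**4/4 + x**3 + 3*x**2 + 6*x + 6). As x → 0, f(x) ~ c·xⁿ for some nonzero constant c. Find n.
6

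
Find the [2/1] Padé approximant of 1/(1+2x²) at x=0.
1 - 2*x**2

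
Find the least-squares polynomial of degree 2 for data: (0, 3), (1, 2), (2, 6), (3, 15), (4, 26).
96/35 + (-167/70)x + (29/14)x²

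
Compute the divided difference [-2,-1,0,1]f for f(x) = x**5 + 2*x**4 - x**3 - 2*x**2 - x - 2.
0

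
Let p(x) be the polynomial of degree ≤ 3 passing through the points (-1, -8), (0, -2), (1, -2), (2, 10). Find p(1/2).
-19/8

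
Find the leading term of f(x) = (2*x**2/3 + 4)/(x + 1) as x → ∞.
2*x/3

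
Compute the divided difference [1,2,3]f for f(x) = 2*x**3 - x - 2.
12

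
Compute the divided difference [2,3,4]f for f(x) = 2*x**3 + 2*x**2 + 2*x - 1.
20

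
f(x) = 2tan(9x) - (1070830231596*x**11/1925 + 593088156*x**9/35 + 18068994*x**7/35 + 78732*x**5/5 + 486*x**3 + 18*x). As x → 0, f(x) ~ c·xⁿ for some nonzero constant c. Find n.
13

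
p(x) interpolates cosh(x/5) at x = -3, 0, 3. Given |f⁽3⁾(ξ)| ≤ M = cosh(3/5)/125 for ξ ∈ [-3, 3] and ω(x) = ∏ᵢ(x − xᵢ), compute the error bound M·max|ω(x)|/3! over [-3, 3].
sqrt(3)*cosh(3/5)/125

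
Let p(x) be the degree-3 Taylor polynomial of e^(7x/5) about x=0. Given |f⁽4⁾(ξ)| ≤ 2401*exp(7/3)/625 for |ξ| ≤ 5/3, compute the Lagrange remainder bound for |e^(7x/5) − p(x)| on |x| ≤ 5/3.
2401*exp(7/3)/1944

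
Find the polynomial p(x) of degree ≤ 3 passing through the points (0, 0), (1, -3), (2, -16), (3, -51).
-2*x**3 + x**2 - 2*x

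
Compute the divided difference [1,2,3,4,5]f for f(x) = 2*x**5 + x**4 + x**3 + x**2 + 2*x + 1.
31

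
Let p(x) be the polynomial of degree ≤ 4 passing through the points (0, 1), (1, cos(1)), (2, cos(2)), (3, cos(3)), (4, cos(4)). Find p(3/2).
45*cos(2)/64 - 5/128 + 3*cos(4)/128 - 5*cos(3)/32 + 15*cos(1)/32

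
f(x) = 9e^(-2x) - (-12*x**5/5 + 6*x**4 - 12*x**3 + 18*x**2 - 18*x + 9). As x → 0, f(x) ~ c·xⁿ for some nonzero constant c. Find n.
6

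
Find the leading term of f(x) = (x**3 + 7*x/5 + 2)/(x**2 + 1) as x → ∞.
x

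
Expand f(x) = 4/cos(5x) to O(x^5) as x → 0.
4 + 50*x**2 + 3125*x**4/6 + O(x**5)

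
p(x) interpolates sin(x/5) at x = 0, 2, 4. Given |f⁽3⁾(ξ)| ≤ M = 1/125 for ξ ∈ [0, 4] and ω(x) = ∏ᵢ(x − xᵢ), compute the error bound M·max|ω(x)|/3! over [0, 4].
8*sqrt(3)/3375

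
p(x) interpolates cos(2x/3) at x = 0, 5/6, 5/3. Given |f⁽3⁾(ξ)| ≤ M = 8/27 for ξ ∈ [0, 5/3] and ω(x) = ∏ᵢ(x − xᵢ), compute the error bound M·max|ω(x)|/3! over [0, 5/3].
125*sqrt(3)/19683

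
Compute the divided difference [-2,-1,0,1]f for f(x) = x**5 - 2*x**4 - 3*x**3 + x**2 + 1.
6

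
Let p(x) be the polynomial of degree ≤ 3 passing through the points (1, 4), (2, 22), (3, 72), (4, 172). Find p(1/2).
11/8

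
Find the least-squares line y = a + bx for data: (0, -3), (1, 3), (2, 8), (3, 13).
a = -27/10, b = 53/10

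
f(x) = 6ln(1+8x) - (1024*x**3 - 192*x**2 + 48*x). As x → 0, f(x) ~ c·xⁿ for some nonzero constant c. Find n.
4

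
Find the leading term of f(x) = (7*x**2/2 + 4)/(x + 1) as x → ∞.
7*x/2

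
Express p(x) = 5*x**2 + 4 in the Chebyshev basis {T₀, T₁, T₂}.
(13/2)T₀ + (5/2)T₂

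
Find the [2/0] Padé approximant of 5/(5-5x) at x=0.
x**2 + x + 1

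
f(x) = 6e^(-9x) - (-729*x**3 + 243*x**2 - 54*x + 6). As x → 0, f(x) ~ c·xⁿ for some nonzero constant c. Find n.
4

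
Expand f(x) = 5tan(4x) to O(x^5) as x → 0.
20*x + 320*x**3/3 + O(x**5)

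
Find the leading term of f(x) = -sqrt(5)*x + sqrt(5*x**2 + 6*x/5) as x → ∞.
3*sqrt(5)/25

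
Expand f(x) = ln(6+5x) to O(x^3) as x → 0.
log(6) + 5*x/6 - 25*x**2/72 + O(x**3)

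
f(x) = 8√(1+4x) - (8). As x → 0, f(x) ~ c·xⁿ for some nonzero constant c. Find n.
1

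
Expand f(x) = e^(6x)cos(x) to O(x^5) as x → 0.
1 + 6*x + 35*x**2/2 + 33*x**3 + 1081*x**4/24 + O(x**5)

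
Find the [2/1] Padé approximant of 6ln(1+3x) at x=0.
9*x*(x + 2)/(2*x + 1)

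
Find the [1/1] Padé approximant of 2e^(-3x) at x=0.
(2 - 3*x)/(3*x/2 + 1)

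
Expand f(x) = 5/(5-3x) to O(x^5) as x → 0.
1 + 3*x/5 + 9*x**2/25 + 27*x**3/125 + 81*x**4/625 + O(x**5)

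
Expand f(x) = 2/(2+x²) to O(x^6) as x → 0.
1 - x**2/2 + x**4/4 + O(x**6)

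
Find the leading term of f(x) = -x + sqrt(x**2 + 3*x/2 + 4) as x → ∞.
3/4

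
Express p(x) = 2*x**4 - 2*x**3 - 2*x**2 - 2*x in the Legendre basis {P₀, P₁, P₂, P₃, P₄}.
(-4/15)P₀ + (-16/5)P₁ + (-4/21)P₂ + (-4/5)P₃ + (16/35)P₄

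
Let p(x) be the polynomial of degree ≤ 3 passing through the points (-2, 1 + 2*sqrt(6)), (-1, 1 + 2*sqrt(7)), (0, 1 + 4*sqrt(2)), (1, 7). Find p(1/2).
-5*sqrt(7)/8 + sqrt(6)/8 + 23/8 + 15*sqrt(2)/4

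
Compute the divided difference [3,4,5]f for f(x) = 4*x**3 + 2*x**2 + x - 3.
50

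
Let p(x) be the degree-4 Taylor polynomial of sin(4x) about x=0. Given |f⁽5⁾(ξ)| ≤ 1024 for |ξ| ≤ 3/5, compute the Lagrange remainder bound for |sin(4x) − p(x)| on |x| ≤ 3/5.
10368/15625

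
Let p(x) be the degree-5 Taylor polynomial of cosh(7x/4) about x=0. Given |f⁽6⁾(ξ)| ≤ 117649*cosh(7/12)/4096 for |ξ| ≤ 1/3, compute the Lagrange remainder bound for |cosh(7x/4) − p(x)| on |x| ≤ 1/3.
117649*cosh(7/12)/2149908480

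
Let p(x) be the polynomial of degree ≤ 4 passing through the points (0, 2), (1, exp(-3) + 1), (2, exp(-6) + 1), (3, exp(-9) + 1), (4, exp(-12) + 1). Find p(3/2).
(-20*exp(3) + 3 + 90*exp(6) + 60*exp(9) + 123*exp(12))*exp(-12)/128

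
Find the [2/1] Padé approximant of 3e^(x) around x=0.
(x**2/2 + 2*x + 3)/(1 - x/3)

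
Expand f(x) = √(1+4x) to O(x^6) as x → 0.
1 + 2*x - 2*x**2 + 4*x**3 - 10*x**4 + 28*x**5 + O(x**6)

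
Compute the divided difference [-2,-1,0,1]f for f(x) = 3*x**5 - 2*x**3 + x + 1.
13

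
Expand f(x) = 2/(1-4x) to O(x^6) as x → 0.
2 + 8*x + 32*x**2 + 128*x**3 + 512*x**4 + 2048*x**5 + O(x**6)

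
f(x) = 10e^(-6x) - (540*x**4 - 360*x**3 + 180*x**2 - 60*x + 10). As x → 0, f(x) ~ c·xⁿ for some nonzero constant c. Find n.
5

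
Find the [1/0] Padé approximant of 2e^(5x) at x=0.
10*x + 2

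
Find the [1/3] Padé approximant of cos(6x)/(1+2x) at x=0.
(1 - 15*x/2)/(-99*x**3 + 3*x**2 - 11*x/2 + 1)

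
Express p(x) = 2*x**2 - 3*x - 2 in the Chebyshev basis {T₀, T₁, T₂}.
-T₀ + (-3)T₁ + T₂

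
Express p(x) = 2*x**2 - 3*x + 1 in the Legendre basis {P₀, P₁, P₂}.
(5/3)P₀ + (-3)P₁ + (4/3)P₂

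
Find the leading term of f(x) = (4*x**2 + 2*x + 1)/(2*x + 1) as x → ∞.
2*x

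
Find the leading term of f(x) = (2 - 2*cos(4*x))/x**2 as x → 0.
16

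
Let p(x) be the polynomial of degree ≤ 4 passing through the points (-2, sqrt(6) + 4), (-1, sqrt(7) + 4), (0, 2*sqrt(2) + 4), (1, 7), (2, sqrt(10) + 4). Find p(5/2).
-187/32 - 45*sqrt(7)/32 + 35*sqrt(6)/128 + 315*sqrt(10)/128 + 189*sqrt(2)/32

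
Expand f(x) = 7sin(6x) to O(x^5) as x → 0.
42*x - 252*x**3 + O(x**5)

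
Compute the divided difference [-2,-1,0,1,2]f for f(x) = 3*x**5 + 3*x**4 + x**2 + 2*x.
3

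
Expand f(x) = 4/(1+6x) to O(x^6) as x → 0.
4 - 24*x + 144*x**2 - 864*x**3 + 5184*x**4 - 31104*x**5 + O(x**6)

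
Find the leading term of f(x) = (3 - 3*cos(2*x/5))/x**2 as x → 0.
6/25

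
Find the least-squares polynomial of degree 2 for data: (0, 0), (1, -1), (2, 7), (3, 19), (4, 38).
-11/35 + (-104/35)x + (22/7)x²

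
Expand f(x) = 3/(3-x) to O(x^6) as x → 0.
1 + x/3 + x**2/9 + x**3/27 + x**4/81 + x**5/243 + O(x**6)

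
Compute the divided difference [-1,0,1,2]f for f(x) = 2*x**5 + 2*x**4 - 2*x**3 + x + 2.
12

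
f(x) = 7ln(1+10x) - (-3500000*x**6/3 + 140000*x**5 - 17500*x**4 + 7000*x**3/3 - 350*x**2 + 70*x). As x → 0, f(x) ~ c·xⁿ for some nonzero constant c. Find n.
7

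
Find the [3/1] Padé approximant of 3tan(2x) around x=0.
8*x**3 + 6*x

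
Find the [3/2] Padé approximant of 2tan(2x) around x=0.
(-16*x**3/15 + 4*x)/(1 - 8*x**2/5)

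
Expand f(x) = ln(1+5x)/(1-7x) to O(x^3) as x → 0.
5*x + 45*x**2/2 + O(x**3)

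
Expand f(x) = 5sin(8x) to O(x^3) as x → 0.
40*x + O(x**3)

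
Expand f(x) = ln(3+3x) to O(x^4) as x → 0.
log(3) + x - x**2/2 + x**3/3 + O(x**4)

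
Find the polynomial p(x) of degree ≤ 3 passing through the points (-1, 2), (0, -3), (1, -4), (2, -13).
-2*x**3 + 2*x**2 - x - 3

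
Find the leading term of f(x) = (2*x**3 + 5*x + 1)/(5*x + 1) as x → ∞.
2*x**2/5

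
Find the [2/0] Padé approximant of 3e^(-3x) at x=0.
27*x**2/2 - 9*x + 3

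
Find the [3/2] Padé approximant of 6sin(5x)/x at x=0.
(30 - 175*x**2/2)/(5*x**2/4 + 1)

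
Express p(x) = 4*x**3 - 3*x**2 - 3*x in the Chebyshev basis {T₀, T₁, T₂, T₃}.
(-3/2)T₀ + (-3/2)T₂ + T₃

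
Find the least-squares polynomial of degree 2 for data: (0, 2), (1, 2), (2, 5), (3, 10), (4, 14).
57/35 + (12/35)x + (5/7)x²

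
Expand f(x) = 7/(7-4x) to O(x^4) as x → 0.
1 + 4*x/7 + 16*x**2/49 + 64*x**3/343 + O(x**4)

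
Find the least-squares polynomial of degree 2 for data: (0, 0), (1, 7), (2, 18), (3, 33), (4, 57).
3/7 + (22/7)x + (19/7)x²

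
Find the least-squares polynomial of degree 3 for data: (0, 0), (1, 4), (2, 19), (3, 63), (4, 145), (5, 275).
41/126 + (-71/108)x + (331/252)x² + (53/27)x³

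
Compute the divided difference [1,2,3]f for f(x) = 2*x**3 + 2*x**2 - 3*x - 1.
14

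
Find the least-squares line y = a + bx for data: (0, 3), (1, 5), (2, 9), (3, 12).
a = 13/5, b = 31/10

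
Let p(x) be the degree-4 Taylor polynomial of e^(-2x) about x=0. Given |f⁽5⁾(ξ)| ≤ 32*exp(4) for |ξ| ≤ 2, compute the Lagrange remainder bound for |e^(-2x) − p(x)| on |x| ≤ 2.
128*exp(4)/15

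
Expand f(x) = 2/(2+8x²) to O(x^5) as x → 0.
1 - 4*x**2 + 16*x**4 + O(x**5)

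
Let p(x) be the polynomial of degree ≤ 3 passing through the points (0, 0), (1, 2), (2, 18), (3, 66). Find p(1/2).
3/8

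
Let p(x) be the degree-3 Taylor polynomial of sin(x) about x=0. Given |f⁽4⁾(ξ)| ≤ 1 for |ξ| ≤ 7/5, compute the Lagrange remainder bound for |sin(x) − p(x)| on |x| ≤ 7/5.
2401/15000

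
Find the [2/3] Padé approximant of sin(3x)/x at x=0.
(3 - 63*x**2/20)/(9*x**2/20 + 1)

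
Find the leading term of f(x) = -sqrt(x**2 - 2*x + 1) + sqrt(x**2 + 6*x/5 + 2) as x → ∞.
8/5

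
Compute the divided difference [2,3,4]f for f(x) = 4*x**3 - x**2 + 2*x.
35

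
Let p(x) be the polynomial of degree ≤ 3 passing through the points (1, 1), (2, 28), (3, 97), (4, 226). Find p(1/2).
-19/8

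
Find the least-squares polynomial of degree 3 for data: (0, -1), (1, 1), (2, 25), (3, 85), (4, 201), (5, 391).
-74/63 + (-505/378)x + (143/126)x² + (80/27)x³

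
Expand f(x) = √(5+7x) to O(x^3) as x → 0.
sqrt(5) + 7*sqrt(5)*x/10 - 49*sqrt(5)*x**2/200 + O(x**3)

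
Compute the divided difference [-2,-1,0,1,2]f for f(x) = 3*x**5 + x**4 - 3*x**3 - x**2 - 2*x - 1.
1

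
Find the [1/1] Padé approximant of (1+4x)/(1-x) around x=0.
(4*x + 1)/(1 - x)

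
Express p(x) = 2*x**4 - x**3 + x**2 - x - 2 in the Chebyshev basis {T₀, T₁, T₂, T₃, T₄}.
(-3/4)T₀ + (-7/4)T₁ + (3/2)T₂ + (-1/4)T₃ + (1/4)T₄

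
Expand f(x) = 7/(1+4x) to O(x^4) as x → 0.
7 - 28*x + 112*x**2 - 448*x**3 + O(x**4)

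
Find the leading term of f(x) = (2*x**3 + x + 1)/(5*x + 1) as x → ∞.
2*x**2/5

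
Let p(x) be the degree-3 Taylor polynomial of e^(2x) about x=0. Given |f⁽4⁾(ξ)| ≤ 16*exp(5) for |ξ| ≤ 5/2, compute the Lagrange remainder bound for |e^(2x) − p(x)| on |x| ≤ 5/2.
625*exp(5)/24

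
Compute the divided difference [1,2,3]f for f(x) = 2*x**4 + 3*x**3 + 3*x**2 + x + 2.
71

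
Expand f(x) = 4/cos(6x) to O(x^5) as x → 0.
4 + 72*x**2 + 1080*x**4 + O(x**5)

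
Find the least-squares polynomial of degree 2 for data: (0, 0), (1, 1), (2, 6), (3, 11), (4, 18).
-2/7 + (41/35)x + (6/7)x²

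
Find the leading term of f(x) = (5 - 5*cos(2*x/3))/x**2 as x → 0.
10/9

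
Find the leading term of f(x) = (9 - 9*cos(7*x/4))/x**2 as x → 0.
441/32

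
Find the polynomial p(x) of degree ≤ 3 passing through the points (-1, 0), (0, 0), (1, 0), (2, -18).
-3*x**3 + 3*x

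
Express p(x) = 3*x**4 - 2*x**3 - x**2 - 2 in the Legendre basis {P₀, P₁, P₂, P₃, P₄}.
(-26/15)P₀ + (-6/5)P₁ + (22/21)P₂ + (-4/5)P₃ + (24/35)P₄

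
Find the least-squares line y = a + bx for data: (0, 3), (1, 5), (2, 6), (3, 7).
a = 33/10, b = 13/10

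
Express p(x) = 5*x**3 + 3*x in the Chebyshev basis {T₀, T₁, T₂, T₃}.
(27/4)T₁ + (5/4)T₃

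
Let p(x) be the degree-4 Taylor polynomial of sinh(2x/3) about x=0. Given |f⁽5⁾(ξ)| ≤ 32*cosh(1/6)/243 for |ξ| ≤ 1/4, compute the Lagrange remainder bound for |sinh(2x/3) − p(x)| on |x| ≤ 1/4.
cosh(1/6)/933120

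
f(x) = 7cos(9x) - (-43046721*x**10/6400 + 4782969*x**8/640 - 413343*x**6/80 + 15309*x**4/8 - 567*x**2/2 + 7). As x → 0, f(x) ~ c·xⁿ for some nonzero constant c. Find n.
12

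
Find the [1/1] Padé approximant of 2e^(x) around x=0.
(x + 2)/(1 - x/2)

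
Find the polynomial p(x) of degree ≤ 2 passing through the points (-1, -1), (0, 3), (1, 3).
-2*x**2 + 2*x + 3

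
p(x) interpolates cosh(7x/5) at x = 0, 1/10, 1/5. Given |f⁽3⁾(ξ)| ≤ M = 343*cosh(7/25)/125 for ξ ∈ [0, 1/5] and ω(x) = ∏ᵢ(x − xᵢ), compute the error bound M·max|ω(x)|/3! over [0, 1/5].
343*sqrt(3)*cosh(7/25)/3375000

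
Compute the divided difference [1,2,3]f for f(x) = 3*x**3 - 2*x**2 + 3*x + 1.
16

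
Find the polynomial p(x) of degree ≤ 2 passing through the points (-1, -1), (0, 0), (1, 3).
x**2 + 2*x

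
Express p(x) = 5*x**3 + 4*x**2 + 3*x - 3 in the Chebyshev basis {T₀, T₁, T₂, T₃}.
-T₀ + (27/4)T₁ + (2)T₂ + (5/4)T₃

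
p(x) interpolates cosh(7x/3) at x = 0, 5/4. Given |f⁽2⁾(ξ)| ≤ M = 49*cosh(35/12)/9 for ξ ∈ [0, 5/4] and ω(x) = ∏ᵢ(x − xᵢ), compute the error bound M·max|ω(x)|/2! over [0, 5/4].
1225*cosh(35/12)/1152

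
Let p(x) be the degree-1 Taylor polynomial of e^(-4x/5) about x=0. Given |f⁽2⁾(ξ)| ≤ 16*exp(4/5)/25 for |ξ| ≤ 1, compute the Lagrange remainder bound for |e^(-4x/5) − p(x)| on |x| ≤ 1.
8*exp(4/5)/25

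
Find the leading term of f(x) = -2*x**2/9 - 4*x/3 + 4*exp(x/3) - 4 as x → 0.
2*x**3/81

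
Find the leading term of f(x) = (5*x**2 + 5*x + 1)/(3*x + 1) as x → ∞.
5*x/3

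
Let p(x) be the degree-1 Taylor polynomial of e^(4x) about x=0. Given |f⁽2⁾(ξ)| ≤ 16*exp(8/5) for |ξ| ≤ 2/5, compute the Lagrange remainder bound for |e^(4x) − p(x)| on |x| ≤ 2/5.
32*exp(8/5)/25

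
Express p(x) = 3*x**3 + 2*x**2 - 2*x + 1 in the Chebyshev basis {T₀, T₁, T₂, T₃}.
(2)T₀ + (1/4)T₁ + T₂ + (3/4)T₃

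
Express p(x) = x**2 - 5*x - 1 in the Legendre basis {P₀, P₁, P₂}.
(-2/3)P₀ + (-5)P₁ + (2/3)P₂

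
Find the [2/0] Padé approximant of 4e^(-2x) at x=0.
8*x**2 - 8*x + 4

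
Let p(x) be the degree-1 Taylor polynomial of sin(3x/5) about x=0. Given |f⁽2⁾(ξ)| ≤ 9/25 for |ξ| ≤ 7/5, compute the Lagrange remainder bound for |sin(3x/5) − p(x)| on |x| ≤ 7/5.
441/1250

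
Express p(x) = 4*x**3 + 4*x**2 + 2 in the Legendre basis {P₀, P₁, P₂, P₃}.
(10/3)P₀ + (12/5)P₁ + (8/3)P₂ + (8/5)P₃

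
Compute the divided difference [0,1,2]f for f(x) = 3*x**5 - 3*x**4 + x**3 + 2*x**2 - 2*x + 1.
29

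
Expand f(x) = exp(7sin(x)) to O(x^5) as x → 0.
1 + 7*x + 49*x**2/2 + 56*x**3 + 735*x**4/8 + O(x**5)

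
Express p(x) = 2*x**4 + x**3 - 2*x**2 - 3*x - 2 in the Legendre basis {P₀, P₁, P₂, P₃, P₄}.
(-34/15)P₀ + (-12/5)P₁ + (-4/21)P₂ + (2/5)P₃ + (16/35)P₄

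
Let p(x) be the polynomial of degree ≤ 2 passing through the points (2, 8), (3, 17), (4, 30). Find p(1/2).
2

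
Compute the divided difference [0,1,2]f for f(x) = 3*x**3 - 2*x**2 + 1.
7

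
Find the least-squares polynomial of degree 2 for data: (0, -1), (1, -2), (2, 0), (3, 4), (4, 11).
-36/35 + (-15/7)x + (9/7)x²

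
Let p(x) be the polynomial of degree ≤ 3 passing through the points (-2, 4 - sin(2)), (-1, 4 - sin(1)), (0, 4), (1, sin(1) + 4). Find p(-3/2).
-7*sin(1)/8 - 5*sin(2)/16 + 4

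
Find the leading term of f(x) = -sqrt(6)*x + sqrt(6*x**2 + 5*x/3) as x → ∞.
5*sqrt(6)/36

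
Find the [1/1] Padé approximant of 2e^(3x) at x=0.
(3*x + 2)/(1 - 3*x/2)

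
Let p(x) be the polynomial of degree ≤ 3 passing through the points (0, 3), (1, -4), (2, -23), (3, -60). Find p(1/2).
5/8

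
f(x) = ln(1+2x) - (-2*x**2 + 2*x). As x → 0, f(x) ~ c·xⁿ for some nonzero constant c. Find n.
3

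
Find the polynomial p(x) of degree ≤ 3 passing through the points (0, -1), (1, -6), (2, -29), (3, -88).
-3*x**3 - 2*x - 1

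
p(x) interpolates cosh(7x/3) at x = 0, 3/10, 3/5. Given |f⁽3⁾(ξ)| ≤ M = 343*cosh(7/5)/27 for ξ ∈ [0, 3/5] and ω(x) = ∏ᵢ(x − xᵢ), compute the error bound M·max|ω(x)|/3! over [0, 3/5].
343*sqrt(3)*cosh(7/5)/27000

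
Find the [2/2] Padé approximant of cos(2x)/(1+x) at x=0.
(-4*x**2/3 - x/3 + 1)/(x**2/3 + 2*x/3 + 1)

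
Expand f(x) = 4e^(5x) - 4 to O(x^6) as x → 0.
20*x + 50*x**2 + 250*x**3/3 + 625*x**4/6 + 625*x**5/6 + O(x**6)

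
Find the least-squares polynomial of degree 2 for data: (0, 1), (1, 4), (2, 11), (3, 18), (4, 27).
5/7 + (111/35)x + (6/7)x²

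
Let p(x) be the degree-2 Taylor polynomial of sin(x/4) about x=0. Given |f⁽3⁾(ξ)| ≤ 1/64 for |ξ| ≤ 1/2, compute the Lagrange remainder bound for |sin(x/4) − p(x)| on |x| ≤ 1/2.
1/3072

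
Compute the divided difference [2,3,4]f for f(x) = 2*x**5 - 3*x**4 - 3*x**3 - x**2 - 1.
377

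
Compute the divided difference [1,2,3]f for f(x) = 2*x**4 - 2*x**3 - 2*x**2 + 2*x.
36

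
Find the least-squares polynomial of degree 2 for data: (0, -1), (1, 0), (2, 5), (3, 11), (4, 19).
-44/35 + (57/70)x + (15/14)x²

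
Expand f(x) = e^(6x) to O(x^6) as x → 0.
1 + 6*x + 18*x**2 + 36*x**3 + 54*x**4 + 324*x**5/5 + O(x**6)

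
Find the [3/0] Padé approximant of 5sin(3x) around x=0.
-45*x**3/2 + 15*x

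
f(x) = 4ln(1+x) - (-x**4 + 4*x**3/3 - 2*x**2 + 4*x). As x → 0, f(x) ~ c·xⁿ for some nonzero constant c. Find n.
5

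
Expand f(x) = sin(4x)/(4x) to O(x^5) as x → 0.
1 - 8*x**2/3 + 32*x**4/15 + O(x**5)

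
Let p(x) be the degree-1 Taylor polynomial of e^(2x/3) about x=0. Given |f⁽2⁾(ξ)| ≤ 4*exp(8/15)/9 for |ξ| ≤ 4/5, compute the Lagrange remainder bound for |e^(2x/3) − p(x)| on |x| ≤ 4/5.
32*exp(8/15)/225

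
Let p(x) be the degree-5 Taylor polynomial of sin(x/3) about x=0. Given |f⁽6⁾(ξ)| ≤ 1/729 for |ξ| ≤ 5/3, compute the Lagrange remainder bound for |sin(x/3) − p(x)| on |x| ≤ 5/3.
3125/76527504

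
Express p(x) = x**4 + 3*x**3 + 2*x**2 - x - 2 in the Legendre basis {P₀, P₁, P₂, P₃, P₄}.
(-17/15)P₀ + (4/5)P₁ + (40/21)P₂ + (6/5)P₃ + (8/35)P₄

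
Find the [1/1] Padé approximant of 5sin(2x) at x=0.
10*x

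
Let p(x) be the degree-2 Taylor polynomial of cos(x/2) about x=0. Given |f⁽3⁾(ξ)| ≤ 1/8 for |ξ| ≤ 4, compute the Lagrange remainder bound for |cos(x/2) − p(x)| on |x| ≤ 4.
4/3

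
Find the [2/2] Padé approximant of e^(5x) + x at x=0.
(-145*x**2/36 + 8*x/3 + 1)/(125*x**2/36 - 10*x/3 + 1)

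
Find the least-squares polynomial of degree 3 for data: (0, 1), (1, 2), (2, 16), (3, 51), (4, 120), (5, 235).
5/6 + (-29/252)x + (-5/84)x² + (17/9)x³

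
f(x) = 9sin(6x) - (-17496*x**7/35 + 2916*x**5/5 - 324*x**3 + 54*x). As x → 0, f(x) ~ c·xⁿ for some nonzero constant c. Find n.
9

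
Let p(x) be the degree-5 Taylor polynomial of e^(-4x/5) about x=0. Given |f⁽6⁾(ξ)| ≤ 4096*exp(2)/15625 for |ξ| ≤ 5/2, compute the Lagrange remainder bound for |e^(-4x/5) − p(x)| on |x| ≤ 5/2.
4*exp(2)/45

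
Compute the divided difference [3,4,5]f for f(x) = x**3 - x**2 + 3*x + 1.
11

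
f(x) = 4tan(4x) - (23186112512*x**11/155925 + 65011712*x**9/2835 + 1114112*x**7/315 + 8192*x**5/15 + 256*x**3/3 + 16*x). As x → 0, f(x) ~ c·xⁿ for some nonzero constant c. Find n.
13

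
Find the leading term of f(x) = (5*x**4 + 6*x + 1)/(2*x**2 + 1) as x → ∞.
5*x**2/2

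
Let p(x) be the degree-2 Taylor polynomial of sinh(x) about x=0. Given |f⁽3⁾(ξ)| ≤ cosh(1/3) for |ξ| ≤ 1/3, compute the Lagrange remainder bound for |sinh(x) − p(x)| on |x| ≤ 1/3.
cosh(1/3)/162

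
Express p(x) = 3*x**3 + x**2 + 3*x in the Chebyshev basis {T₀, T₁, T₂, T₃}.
(1/2)T₀ + (21/4)T₁ + (1/2)T₂ + (3/4)T₃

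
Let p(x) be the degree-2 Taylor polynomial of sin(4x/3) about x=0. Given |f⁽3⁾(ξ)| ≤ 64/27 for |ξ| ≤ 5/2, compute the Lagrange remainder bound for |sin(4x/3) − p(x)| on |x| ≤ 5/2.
500/81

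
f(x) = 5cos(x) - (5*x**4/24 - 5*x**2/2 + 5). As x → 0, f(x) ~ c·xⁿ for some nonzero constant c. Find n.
6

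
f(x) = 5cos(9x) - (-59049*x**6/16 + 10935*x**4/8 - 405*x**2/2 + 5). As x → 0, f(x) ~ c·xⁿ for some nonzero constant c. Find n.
8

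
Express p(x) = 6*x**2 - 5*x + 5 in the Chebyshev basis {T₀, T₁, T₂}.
(8)T₀ + (-5)T₁ + (3)T₂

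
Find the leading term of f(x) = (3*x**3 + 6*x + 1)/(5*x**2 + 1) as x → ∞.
3*x/5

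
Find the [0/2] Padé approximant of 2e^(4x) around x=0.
2/(8*x**2 - 4*x + 1)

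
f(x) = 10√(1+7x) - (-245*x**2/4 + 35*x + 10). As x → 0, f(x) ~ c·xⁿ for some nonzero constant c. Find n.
3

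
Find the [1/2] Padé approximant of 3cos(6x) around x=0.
3/(18*x**2 + 1)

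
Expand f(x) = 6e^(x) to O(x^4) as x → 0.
6 + 6*x + 3*x**2 + x**3 + O(x**4)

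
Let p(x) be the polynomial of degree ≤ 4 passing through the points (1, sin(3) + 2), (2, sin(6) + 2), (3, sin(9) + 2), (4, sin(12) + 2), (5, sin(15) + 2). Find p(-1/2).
1155*sin(3)/128 + 315*sin(15)/128 + 2 - 693*sin(6)/32 - 385*sin(12)/32 + 1485*sin(9)/64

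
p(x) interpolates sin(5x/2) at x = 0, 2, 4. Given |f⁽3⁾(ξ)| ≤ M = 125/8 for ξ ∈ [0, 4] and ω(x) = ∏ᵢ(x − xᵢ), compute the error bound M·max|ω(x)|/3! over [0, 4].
125*sqrt(3)/27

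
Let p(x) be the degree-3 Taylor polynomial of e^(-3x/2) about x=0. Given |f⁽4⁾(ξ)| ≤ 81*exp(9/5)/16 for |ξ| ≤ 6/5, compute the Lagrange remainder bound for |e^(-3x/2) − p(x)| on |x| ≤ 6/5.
2187*exp(9/5)/5000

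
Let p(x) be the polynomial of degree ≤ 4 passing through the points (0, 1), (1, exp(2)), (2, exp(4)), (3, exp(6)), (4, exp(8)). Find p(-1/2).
-45*exp(6)/32 - 105*exp(2)/32 + 315/128 + 189*exp(4)/64 + 35*exp(8)/128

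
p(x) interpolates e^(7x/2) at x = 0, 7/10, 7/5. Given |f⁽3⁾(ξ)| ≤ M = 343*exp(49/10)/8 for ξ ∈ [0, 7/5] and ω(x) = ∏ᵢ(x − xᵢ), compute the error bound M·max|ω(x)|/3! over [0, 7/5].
117649*sqrt(3)*exp(49/10)/216000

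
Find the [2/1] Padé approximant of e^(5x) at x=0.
(25*x**2/6 + 10*x/3 + 1)/(1 - 5*x/3)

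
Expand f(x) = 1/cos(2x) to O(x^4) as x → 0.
1 + 2*x**2 + O(x**4)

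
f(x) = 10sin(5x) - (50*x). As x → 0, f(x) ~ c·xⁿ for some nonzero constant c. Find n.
3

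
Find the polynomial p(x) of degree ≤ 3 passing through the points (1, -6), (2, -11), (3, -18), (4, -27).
-x**2 - 2*x - 3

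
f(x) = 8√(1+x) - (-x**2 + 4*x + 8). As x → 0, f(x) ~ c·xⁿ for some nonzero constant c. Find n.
3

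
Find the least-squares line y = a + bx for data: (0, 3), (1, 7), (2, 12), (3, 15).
a = 31/10, b = 41/10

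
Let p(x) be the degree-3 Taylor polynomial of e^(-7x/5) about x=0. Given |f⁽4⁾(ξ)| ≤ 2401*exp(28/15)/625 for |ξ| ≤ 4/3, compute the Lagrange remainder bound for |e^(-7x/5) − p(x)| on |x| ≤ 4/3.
76832*exp(28/15)/151875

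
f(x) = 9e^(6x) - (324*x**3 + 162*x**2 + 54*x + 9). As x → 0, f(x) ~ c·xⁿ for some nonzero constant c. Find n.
4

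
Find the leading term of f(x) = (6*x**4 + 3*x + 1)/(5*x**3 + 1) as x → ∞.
6*x/5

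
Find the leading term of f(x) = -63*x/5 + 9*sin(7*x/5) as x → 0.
-1029*x**3/250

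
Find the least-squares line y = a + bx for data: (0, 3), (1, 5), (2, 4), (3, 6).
a = 33/10, b = 4/5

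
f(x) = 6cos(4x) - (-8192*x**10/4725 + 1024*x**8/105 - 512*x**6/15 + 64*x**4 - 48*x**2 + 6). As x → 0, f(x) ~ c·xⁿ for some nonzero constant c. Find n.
12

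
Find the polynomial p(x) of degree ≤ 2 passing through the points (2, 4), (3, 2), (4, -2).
-x**2 + 3*x + 2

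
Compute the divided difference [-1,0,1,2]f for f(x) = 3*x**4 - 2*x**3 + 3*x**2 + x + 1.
4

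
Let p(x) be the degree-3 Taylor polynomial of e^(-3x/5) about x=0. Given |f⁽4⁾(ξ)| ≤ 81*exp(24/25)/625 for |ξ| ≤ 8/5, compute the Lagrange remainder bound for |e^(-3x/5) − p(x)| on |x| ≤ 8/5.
13824*exp(24/25)/390625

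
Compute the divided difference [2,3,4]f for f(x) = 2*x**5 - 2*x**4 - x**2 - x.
459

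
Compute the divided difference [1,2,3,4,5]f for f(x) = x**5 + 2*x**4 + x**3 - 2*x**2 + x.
17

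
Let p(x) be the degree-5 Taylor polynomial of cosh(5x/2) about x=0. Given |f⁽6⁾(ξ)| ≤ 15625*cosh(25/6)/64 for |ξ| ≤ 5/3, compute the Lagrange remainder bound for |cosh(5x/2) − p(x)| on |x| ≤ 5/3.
48828125*cosh(25/6)/6718464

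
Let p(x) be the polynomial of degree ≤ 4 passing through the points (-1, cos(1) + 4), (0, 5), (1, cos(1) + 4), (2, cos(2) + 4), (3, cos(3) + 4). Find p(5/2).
35*cos(2)/32 - 75*cos(1)/128 + 35*cos(3)/128 + 135/32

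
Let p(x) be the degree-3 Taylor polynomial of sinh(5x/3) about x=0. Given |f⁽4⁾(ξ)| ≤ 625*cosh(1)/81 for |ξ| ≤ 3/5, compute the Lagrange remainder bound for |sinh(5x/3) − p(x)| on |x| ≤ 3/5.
cosh(1)/24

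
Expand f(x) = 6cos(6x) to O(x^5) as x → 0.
6 - 108*x**2 + 324*x**4 + O(x**5)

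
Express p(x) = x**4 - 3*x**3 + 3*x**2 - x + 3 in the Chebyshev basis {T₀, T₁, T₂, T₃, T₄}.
(39/8)T₀ + (-13/4)T₁ + (2)T₂ + (-3/4)T₃ + (1/8)T₄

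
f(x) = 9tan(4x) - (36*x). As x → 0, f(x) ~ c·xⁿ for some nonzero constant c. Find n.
3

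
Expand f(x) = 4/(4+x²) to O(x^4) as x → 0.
1 - x**2/4 + O(x**4)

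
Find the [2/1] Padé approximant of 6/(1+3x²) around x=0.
6 - 18*x**2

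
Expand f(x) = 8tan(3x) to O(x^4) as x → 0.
24*x + 72*x**3 + O(x**4)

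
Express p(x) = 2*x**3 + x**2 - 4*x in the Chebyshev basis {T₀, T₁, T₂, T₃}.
(1/2)T₀ + (-5/2)T₁ + (1/2)T₂ + (1/2)T₃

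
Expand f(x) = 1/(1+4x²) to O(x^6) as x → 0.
1 - 4*x**2 + 16*x**4 + O(x**6)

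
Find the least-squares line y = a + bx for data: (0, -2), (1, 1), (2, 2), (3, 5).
a = -9/5, b = 11/5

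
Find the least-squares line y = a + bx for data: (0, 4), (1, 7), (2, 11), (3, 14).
a = 39/10, b = 17/5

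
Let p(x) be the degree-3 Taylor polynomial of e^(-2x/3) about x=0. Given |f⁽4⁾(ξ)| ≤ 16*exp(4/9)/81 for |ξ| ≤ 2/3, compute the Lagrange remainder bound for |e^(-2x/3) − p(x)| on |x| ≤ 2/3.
32*exp(4/9)/19683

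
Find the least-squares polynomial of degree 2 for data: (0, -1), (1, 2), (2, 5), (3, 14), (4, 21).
-1 + (8/5)x + x²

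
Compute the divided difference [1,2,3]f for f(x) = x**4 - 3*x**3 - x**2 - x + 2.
6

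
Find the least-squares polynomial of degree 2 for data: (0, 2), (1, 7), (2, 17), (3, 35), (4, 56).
67/35 + (76/35)x + (20/7)x²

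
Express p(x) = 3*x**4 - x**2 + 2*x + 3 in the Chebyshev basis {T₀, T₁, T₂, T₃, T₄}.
(29/8)T₀ + (2)T₁ + T₂ + (3/8)T₄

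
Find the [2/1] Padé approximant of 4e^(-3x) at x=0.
(6*x**2 - 8*x + 4)/(x + 1)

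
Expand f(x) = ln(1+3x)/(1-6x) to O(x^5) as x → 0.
3*x + 27*x**2/2 + 90*x**3 + 2079*x**4/4 + O(x**5)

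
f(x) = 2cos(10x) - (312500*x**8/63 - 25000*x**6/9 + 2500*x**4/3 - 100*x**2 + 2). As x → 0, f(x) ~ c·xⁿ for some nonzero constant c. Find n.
10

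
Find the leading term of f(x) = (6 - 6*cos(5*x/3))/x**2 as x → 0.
25/3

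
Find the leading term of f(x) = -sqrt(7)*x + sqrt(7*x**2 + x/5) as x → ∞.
sqrt(7)/70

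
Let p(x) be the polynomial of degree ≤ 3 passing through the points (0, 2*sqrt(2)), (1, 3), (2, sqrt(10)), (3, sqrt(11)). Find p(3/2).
-sqrt(11)/16 - sqrt(2)/8 + 27/16 + 9*sqrt(10)/16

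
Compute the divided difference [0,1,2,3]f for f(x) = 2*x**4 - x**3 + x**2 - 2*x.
11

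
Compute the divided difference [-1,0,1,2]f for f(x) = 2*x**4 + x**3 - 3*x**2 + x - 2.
5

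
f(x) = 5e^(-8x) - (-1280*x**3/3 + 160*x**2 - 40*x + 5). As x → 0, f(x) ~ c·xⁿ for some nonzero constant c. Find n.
4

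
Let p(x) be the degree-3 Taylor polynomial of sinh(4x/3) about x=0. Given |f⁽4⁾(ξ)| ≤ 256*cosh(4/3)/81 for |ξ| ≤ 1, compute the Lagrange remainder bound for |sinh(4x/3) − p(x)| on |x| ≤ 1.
32*cosh(4/3)/243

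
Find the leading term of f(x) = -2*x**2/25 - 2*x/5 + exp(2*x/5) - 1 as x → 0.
4*x**3/375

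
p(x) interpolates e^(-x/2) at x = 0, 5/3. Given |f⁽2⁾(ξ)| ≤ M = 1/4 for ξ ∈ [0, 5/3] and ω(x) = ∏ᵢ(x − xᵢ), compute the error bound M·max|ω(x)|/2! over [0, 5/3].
25/288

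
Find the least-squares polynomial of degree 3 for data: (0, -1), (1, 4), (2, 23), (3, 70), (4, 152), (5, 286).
-131/126 + (1289/756)x + (86/63)x² + (211/108)x³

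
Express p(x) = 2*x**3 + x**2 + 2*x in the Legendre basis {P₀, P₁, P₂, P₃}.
(1/3)P₀ + (16/5)P₁ + (2/3)P₂ + (4/5)P₃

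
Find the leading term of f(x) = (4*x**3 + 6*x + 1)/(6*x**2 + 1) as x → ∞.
2*x/3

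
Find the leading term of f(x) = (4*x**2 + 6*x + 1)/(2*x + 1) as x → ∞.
2*x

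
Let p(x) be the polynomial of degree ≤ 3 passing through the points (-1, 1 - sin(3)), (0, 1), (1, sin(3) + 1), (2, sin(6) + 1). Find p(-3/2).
-7*sin(3)/8 - 5*sin(6)/16 + 1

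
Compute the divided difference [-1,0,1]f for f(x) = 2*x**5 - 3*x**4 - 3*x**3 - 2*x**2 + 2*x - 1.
-5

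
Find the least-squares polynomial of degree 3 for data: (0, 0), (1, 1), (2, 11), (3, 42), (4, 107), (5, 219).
-5/126 + (839/756)x + (-130/63)x² + (229/108)x³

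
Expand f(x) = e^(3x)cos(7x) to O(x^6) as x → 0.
1 + 3*x - 20*x**2 - 69*x**3 - 41*x**4/6 + 1919*x**5/10 + O(x**6)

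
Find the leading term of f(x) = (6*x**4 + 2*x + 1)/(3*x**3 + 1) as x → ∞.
2*x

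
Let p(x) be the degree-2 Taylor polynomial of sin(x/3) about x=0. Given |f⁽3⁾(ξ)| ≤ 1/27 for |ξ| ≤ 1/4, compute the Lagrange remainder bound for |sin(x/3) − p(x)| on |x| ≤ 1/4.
1/10368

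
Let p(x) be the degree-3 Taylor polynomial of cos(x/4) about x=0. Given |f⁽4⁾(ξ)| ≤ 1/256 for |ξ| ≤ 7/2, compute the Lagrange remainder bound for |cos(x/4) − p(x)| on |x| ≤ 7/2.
2401/98304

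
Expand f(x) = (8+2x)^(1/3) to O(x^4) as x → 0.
2 + x/6 - x**2/72 + 5*x**3/2592 + O(x**4)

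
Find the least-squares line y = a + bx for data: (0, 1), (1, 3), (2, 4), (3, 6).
a = 11/10, b = 8/5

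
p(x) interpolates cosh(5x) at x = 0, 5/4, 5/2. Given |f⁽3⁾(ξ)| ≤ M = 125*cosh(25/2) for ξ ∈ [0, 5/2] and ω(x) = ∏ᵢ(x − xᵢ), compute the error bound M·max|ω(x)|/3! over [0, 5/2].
15625*sqrt(3)*cosh(25/2)/1728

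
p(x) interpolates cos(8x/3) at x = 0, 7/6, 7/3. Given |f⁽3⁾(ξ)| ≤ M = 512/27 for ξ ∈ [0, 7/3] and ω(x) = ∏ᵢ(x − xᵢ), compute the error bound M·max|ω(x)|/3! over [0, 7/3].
21952*sqrt(3)/19683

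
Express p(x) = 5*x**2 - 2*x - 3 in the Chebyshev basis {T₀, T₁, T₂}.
(-1/2)T₀ + (-2)T₁ + (5/2)T₂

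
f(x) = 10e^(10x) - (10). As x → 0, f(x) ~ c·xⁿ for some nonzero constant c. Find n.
1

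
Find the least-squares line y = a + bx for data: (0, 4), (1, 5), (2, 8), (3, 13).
a = 3, b = 3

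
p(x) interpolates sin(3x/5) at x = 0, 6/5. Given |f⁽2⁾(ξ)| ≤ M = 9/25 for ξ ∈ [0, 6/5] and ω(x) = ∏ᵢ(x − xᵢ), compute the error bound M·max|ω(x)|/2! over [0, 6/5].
81/1250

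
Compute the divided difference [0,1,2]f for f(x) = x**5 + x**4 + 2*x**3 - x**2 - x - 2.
27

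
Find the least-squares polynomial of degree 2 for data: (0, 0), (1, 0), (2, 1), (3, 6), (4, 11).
(-6/5)x + x²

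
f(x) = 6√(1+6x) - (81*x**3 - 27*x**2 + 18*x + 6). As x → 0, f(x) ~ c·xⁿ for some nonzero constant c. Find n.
4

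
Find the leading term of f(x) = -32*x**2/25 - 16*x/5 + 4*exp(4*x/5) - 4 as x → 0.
128*x**3/375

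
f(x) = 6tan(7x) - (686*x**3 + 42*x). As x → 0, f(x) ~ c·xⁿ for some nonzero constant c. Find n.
5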